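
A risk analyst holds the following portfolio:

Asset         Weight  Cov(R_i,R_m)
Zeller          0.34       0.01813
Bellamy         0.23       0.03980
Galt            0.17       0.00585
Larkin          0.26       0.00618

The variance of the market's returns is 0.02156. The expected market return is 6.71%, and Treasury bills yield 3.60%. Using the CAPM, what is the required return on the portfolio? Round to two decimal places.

6.18%

β_Zeller = 0.01813 / 0.02156 = 0.8409
β_Bellamy = 0.03980 / 0.02156 = 1.8460
β_Galt = 0.00585 / 0.02156 = 0.2713
β_Larkin = 0.00618 / 0.02156 = 0.2866
β_P = Σ w_i β_i = 0.34×0.8409 + 0.23×1.8460 + 0.17×0.2713 + 0.26×0.2866 = 0.8311
MRP = 6.71% − 3.60% = 3.11%
E(R_P) = R_f + β_P × MRP = 3.60% + 0.8311 × 3.11% = 6.18%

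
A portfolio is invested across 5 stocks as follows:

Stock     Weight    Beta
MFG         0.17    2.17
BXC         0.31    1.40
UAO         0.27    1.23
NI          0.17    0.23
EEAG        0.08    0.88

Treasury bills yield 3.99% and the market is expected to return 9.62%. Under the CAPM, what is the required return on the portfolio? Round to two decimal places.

11.00%

β_P = Σ w_i β_i = 0.17×2.17 + 0.31×1.40 + 0.27×1.23 + 0.17×0.23 + 0.08×0.88 = 1.2445
MRP = 9.62% − 3.99% = 5.63%
E(R_P) = R_f + β_P × MRP = 3.99% + 1.2445 × 5.63% = 11.00%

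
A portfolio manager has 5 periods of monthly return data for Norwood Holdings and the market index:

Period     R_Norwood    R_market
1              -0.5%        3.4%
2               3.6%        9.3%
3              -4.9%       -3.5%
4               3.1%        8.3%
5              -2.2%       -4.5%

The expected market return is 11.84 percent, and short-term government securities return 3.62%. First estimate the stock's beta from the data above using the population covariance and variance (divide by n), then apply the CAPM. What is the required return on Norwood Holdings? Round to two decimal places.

Mean R_i = (-0.5 + 3.6 − 4.9 + 3.1 − 2.2) / 5 = -0.1800%
Mean R_m = (3.4 + 9.3 − 3.5 + 8.3 − 4.5) / 5 = 2.6000%
Σ(R_i − R̄_i)(R_m − R̄_m) = 86.9000  ⇒  Cov = 86.9000 / 5 = 17.3800
Σ(R_m − R̄_m)² = 165.6400  ⇒  Var(R_m) = 165.6400 / 5 = 33.1280
β = Cov / Var(R_m) = 17.3800 / 33.1280 = 0.5246
MRP = 11.84% − 3.62% = 8.22%
E(R) = R_f + β × MRP = 3.62% + 0.5246 × 8.22% = 7.93%

7.93%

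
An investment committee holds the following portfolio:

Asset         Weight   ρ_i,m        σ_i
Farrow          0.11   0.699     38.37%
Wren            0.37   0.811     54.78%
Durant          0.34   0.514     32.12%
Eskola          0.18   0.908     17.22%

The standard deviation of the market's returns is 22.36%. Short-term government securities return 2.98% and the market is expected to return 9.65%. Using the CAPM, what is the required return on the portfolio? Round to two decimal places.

11.28%

β_Farrow = 0.699 × 38.37% / 22.36% = 1.1995
β_Wren = 0.811 × 54.78% / 22.36% = 1.9869
β_Durant = 0.514 × 32.12% / 22.36% = 0.7384
β_Eskola = 0.908 × 17.22% / 22.36% = 0.6993
β_P = Σ w_i β_i = 0.11×1.1995 + 0.37×1.9869 + 0.34×0.7384 + 0.18×0.6993 = 1.2440
MRP = 9.65% − 2.98% = 6.67%
E(R_P) = R_f + β_P × MRP = 2.98% + 1.2440 × 6.67% = 11.28%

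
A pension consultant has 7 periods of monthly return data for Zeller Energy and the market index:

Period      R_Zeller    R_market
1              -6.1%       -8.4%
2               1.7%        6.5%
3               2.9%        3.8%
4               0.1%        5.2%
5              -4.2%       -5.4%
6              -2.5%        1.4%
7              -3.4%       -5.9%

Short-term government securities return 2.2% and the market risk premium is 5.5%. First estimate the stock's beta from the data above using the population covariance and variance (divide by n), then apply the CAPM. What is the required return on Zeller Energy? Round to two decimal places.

4.92%

Mean R_i = (-6.1 + 1.7 + 2.9 + 0.1 − 4.2 − 2.5 − 3.4) / 7 = -1.6429%
Mean R_m = (-8.4 + 6.5 + 3.8 + 5.2 − 5.4 + 1.4 − 5.9) / 7 = -0.4000%
Σ(R_i − R̄_i)(R_m − R̄_m) = 108.4700  ⇒  Cov = 108.4700 / 7 = 15.4957
Σ(R_m − R̄_m)² = 219.1000  ⇒  Var(R_m) = 219.1000 / 7 = 31.3000
β = Cov / Var(R_m) = 15.4957 / 31.3000 = 0.4951
E(R) = R_f + β × MRP = 2.2% + 0.4951 × 5.5% = 4.92%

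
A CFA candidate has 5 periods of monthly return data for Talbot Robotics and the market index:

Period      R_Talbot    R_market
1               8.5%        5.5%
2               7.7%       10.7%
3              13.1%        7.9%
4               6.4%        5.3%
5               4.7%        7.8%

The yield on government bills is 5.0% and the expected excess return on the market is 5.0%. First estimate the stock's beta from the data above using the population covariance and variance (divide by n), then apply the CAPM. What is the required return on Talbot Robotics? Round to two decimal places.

Mean R_i = (8.5 + 7.7 + 13.1 + 6.4 + 4.7) / 5 = 8.0800%
Mean R_m = (5.5 + 10.7 + 7.9 + 5.3 + 7.8) / 5 = 7.4400%
Σ(R_i − R̄_i)(R_m − R̄_m) = 2.6340  ⇒  Cov = 2.6340 / 5 = 0.5268
Σ(R_m − R̄_m)² = 19.3120  ⇒  Var(R_m) = 19.3120 / 5 = 3.8624
β = Cov / Var(R_m) = 0.5268 / 3.8624 = 0.1364
E(R) = R_f + β × MRP = 5.0% + 0.1364 × 5.0% = 5.68%

5.68%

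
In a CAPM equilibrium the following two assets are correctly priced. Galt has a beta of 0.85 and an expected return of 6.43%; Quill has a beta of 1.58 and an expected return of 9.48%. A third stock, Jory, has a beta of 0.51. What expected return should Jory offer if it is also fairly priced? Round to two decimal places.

MRP (SML slope) = (9.48% − 6.43%) / (1.58 − 0.85) = 3.05% / 0.73 = 4.1781%
R_f (intercept) = 6.43% − 0.85 × 4.1781% = 2.8786%
E(R_Jory) = R_f + β × MRP = 2.8786% + 0.51 × 4.1781% = 5.01%

5.01%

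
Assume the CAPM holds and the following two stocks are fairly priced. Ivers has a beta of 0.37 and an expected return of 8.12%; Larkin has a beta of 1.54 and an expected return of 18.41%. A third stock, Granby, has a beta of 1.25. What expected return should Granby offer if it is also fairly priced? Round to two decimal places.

MRP (SML slope) = (18.41% − 8.12%) / (1.54 − 0.37) = 10.29% / 1.17 = 8.7949%
R_f (intercept) = 8.12% − 0.37 × 8.7949% = 4.8659%
E(R_Granby) = R_f + β × MRP = 4.8659% + 1.25 × 8.7949% = 15.86%

15.86%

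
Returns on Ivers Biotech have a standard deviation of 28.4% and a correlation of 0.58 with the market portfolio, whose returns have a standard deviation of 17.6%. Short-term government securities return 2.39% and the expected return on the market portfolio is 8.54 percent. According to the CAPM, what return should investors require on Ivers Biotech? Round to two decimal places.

8.15%

β = ρ × σ_i / σ_m = 0.58 × 28.4% / 17.6% = 0.9359
MRP = 8.54% − 2.39% = 6.15%
E(R) = 2.39% + 0.9359 × 6.15% = 8.15%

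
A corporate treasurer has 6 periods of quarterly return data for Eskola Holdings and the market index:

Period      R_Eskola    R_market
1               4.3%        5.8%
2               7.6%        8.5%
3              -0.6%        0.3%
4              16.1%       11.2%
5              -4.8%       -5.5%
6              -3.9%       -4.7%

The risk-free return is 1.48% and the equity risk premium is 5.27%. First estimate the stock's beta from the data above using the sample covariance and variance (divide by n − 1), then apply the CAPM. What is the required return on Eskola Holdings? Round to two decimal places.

Mean R_i = (4.3 + 7.6 − 0.6 + 16.1 − 4.8 − 3.9) / 6 = 3.1167%
Mean R_m = (5.8 + 8.5 + 0.3 + 11.2 − 5.5 − 4.7) / 6 = 2.6000%
Σ(R_i − R̄_i)(R_m − R̄_m) = 265.7900  ⇒  Cov = 265.7900 / 5 = 53.1580
Σ(R_m − R̄_m)² = 243.2000  ⇒  Var(R_m) = 243.2000 / 5 = 48.6400
β = Cov / Var(R_m) = 53.1580 / 48.6400 = 1.0929
E(R) = R_f + β × MRP = 1.48% + 1.0929 × 5.27% = 7.24%

7.24%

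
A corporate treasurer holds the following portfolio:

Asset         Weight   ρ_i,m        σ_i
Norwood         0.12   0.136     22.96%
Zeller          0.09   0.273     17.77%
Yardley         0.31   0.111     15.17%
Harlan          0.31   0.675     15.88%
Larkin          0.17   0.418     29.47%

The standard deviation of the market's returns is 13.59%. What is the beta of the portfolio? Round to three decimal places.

0.497

β_Norwood = 0.136 × 22.96% / 13.59% = 0.2298
β_Zeller = 0.273 × 17.77% / 13.59% = 0.3570
β_Yardley = 0.111 × 15.17% / 13.59% = 0.1239
β_Harlan = 0.675 × 15.88% / 13.59% = 0.7887
β_Larkin = 0.418 × 29.47% / 13.59% = 0.9064
β_P = Σ w_i β_i = 0.12×0.2298 + 0.09×0.3570 + 0.31×0.1239 + 0.31×0.7887 + 0.17×0.9064 = 0.4967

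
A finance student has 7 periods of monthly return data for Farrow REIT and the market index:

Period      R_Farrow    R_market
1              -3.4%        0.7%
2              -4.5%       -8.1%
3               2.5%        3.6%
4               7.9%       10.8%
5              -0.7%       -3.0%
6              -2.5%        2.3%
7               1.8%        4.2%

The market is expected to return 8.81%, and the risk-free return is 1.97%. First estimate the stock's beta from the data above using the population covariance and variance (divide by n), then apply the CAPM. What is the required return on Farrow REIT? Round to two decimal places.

6.19%

Mean R_i = (-3.4 − 4.5 + 2.5 + 7.9 − 0.7 − 2.5 + 1.8) / 7 = 0.1571%
Mean R_m = (0.7 − 8.1 + 3.6 + 10.8 − 3.0 + 2.3 + 4.2) / 7 = 1.5000%
Σ(R_i − R̄_i)(R_m − R̄_m) = 130.6500  ⇒  Cov = 130.6500 / 7 = 18.6643
Σ(R_m − R̄_m)² = 211.8800  ⇒  Var(R_m) = 211.8800 / 7 = 30.2686
β = Cov / Var(R_m) = 18.6643 / 30.2686 = 0.6166
MRP = 8.81% − 1.97% = 6.84%
E(R) = R_f + β × MRP = 1.97% + 0.6166 × 6.84% = 6.19%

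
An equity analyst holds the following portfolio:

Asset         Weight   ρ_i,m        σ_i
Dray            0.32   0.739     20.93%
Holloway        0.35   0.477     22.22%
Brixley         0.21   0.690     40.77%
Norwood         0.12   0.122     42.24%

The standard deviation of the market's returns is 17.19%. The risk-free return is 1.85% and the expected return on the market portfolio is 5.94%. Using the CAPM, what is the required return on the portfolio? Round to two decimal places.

β_Dray = 0.739 × 20.93% / 17.19% = 0.8998
β_Holloway = 0.477 × 22.22% / 17.19% = 0.6166
β_Brixley = 0.690 × 40.77% / 17.19% = 1.6365
β_Norwood = 0.122 × 42.24% / 17.19% = 0.2998
β_P = Σ w_i β_i = 0.32×0.8998 + 0.35×0.6166 + 0.21×1.6365 + 0.12×0.2998 = 0.8834
MRP = 5.94% − 1.85% = 4.09%
E(R_P) = R_f + β_P × MRP = 1.85% + 0.8834 × 4.09% = 5.46%

5.46%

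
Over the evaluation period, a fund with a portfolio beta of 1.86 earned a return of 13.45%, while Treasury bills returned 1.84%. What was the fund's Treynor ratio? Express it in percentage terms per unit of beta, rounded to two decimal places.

6.24%

Treynor = (R_P − R_f) / β_P = (13.45% − 1.84%) / 1.8600 = 11.61% / 1.8600 = 6.24%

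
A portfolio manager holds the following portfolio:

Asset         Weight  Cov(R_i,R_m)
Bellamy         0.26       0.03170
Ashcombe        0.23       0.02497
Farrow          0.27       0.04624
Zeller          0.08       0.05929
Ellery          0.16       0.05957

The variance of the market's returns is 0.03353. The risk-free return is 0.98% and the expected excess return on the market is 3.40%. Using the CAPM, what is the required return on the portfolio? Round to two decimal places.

5.11%

β_Bellamy = 0.03170 / 0.03353 = 0.9454
β_Ashcombe = 0.02497 / 0.03353 = 0.7447
β_Farrow = 0.04624 / 0.03353 = 1.3791
β_Zeller = 0.05929 / 0.03353 = 1.7683
β_Ellery = 0.05957 / 0.03353 = 1.7766
β_P = Σ w_i β_i = 0.26×0.9454 + 0.23×0.7447 + 0.27×1.3791 + 0.08×1.7683 + 0.16×1.7766 = 1.2152
E(R_P) = R_f + β_P × MRP = 0.98% + 1.2152 × 3.40% = 5.11%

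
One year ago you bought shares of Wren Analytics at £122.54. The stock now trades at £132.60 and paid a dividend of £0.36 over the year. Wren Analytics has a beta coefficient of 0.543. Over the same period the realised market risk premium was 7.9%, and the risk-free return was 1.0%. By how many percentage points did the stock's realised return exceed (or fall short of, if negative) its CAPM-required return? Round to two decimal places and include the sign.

+3.21%

Realised HPR = (P1 + D1 − P0) / P0 = (132.60 + 0.36 − 122.54) / 122.54 = 10.42 / 122.54 = 8.5033%
CAPM required = R_f + β·MRP = 1.0% + 0.543 × 7.9% = 5.2897%
α = realised − required = 8.5033% − 5.2897% = +3.21%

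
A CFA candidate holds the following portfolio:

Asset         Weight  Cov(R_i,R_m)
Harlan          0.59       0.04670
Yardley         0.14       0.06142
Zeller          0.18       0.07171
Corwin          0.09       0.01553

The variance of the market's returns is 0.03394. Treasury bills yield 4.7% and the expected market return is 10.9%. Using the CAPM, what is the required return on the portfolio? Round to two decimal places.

β_Harlan = 0.04670 / 0.03394 = 1.3760
β_Yardley = 0.06142 / 0.03394 = 1.8097
β_Zeller = 0.07171 / 0.03394 = 2.1128
β_Corwin = 0.01553 / 0.03394 = 0.4576
β_P = Σ w_i β_i = 0.59×1.3760 + 0.14×1.8097 + 0.18×2.1128 + 0.09×0.4576 = 1.4867
MRP = 10.9% − 4.7% = 6.20%
E(R_P) = R_f + β_P × MRP = 4.7% + 1.4867 × 6.2% = 13.92%

13.92%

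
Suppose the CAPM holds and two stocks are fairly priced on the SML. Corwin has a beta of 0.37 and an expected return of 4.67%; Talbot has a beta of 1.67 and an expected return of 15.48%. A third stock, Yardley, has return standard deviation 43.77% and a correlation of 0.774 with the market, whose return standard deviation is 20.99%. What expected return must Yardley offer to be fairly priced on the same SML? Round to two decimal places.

MRP = (15.48% − 4.67%) / (1.67 − 0.37) = 8.3154%
R_f = 4.67% − 0.37 × 8.3154% = 1.5933%
β_Yardley = ρ·σ_i/σ_m = 0.774 × 43.77 / 20.99 = 1.6140
E(R_Yardley) = R_f + β × MRP = 1.5933% + 1.6140 × 8.3154% = 15.01%

15.01%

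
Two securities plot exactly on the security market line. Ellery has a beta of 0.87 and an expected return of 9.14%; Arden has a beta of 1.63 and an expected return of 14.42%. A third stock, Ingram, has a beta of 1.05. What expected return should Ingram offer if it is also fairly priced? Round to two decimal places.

MRP (SML slope) = (14.42% − 9.14%) / (1.63 − 0.87) = 5.28% / 0.76 = 6.9474%
R_f (intercept) = 9.14% − 0.87 × 6.9474% = 3.0958%
E(R_Ingram) = R_f + β × MRP = 3.0958% + 1.05 × 6.9474% = 10.39%

10.39%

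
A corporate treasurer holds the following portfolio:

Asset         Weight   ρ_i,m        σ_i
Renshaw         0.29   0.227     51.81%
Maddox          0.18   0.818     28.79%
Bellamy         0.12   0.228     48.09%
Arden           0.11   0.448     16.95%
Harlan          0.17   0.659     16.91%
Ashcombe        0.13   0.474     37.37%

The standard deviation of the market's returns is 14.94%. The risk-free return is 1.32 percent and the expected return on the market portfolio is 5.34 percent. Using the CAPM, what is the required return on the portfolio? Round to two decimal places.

5.09%

β_Renshaw = 0.227 × 51.81% / 14.94% = 0.7872
β_Maddox = 0.818 × 28.79% / 14.94% = 1.5763
β_Bellamy = 0.228 × 48.09% / 14.94% = 0.7339
β_Arden = 0.448 × 16.95% / 14.94% = 0.5083
β_Harlan = 0.659 × 16.91% / 14.94% = 0.7459
β_Ashcombe = 0.474 × 37.37% / 14.94% = 1.1856
β_P = Σ w_i β_i = 0.29×0.7872 + 0.18×1.5763 + 0.12×0.7339 + 0.11×0.5083 + 0.17×0.7459 + 0.13×1.1856 = 0.9369
MRP = 5.34% − 1.32% = 4.02%
E(R_P) = R_f + β_P × MRP = 1.32% + 0.9369 × 4.02% = 5.09%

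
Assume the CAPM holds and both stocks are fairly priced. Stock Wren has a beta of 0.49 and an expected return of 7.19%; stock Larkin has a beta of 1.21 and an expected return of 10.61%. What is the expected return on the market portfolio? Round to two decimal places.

9.61%

Both satisfy E(R) = R_f + β·MRP, so the slope of the SML is
MRP = (10.61% − 7.19%) / (1.21 − 0.49) = 3.42% / 0.72 = 4.7500%
R_f = E(R_Wren) − β_Wren·MRP = 7.19% − 0.49 × 4.7500% = 4.8625%
E(R_m) = R_f + MRP = 4.8625% + 4.7500% = 9.61%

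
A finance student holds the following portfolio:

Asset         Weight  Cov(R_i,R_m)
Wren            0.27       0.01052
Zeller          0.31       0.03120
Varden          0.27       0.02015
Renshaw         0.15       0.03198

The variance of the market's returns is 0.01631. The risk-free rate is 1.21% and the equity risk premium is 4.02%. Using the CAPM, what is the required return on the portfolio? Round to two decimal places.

6.82%

β_Wren = 0.01052 / 0.01631 = 0.6450
β_Zeller = 0.03120 / 0.01631 = 1.9129
β_Varden = 0.02015 / 0.01631 = 1.2354
β_Renshaw = 0.03198 / 0.01631 = 1.9608
β_P = Σ w_i β_i = 0.27×0.6450 + 0.31×1.9129 + 0.27×1.2354 + 0.15×1.9608 = 1.3948
E(R_P) = R_f + β_P × MRP = 1.21% + 1.3948 × 4.02% = 6.82%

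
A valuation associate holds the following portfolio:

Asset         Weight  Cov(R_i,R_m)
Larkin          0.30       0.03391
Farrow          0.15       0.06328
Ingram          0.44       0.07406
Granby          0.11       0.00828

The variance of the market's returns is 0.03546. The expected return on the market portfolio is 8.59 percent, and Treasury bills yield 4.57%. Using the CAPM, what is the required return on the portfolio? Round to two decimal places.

10.60%

β_Larkin = 0.03391 / 0.03546 = 0.9563
β_Farrow = 0.06328 / 0.03546 = 1.7845
β_Ingram = 0.07406 / 0.03546 = 2.0886
β_Granby = 0.00828 / 0.03546 = 0.2335
β_P = Σ w_i β_i = 0.30×0.9563 + 0.15×1.7845 + 0.44×2.0886 + 0.11×0.2335 = 1.4992
MRP = 8.59% − 4.57% = 4.02%
E(R_P) = R_f + β_P × MRP = 4.57% + 1.4992 × 4.02% = 10.60%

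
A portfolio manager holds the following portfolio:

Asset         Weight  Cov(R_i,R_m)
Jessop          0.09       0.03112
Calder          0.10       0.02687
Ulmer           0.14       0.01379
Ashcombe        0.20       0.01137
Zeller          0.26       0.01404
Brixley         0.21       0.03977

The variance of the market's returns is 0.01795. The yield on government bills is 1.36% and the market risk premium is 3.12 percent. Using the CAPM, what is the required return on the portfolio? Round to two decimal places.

5.13%

β_Jessop = 0.03112 / 0.01795 = 1.7337
β_Calder = 0.02687 / 0.01795 = 1.4969
β_Ulmer = 0.01379 / 0.01795 = 0.7682
β_Ashcombe = 0.01137 / 0.01795 = 0.6334
β_Zeller = 0.01404 / 0.01795 = 0.7822
β_Brixley = 0.03977 / 0.01795 = 2.2156
β_P = Σ w_i β_i = 0.09×1.7337 + 0.10×1.4969 + 0.14×0.7682 + 0.20×0.6334 + 0.26×0.7822 + 0.21×2.2156 = 1.2086
E(R_P) = R_f + β_P × MRP = 1.36% + 1.2086 × 3.12% = 5.13%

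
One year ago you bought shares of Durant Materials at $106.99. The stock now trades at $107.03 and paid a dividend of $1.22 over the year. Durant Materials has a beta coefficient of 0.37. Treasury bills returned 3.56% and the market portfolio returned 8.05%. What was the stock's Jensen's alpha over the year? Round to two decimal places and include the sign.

Realised HPR = (P1 + D1 − P0) / P0 = (107.03 + 1.22 − 106.99) / 106.99 = 1.26 / 106.99 = 1.1777%
MRP = 8.05% − 3.56% = 4.49%
CAPM required = R_f + β·MRP = 3.56% + 0.37 × 4.49% = 5.2213%
α = realised − required = 1.1777% − 5.2213% = -4.04%

-4.04%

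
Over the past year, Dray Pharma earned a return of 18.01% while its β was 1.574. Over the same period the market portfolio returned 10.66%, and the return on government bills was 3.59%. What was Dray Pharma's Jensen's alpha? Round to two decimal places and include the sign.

Market excess return = 10.66% − 3.59% = 7.07%
CAPM benchmark = R_f + β(R_m − R_f) = 3.59% + 1.574 × 7.07% = 14.71818%
α = actual − benchmark = 18.01% − 14.71818% = +3.29%

+3.29%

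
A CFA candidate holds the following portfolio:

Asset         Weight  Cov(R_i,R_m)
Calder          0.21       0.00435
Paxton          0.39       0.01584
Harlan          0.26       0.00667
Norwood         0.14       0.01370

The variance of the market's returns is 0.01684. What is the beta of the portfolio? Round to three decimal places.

β_Calder = 0.00435 / 0.01684 = 0.2583
β_Paxton = 0.01584 / 0.01684 = 0.9406
β_Harlan = 0.00667 / 0.01684 = 0.3961
β_Norwood = 0.01370 / 0.01684 = 0.8135
β_P = Σ w_i β_i = 0.21×0.2583 + 0.39×0.9406 + 0.26×0.3961 + 0.14×0.8135 = 0.6380

0.638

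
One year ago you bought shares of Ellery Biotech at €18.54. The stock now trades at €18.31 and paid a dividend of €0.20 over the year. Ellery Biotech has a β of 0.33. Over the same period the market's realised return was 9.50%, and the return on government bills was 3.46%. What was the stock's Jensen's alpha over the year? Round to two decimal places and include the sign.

-5.62%

Realised HPR = (P1 + D1 − P0) / P0 = (18.31 + 0.20 − 18.54) / 18.54 = -0.03 / 18.54 = -0.1618%
MRP = 9.50% − 3.46% = 6.04%
CAPM required = R_f + β·MRP = 3.46% + 0.33 × 6.04% = 5.4532%
α = realised − required = -0.1618% − 5.4532% = -5.62%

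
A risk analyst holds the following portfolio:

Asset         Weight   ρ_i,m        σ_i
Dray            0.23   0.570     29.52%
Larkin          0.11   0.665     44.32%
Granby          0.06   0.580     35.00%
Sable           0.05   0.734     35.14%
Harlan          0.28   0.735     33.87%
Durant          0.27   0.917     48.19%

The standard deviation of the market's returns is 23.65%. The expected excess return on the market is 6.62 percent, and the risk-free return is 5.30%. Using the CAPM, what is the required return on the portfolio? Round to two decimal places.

13.28%

β_Dray = 0.570 × 29.52% / 23.65% = 0.7115
β_Larkin = 0.665 × 44.32% / 23.65% = 1.2462
β_Granby = 0.580 × 35.00% / 23.65% = 0.8584
β_Sable = 0.734 × 35.14% / 23.65% = 1.0906
β_Harlan = 0.735 × 33.87% / 23.65% = 1.0526
β_Durant = 0.917 × 48.19% / 23.65% = 1.8685
β_P = Σ w_i β_i = 0.23×0.7115 + 0.11×1.2462 + 0.06×0.8584 + 0.05×1.0906 + 0.28×1.0526 + 0.27×1.8685 = 1.2060
E(R_P) = R_f + β_P × MRP = 5.30% + 1.2060 × 6.62% = 13.28%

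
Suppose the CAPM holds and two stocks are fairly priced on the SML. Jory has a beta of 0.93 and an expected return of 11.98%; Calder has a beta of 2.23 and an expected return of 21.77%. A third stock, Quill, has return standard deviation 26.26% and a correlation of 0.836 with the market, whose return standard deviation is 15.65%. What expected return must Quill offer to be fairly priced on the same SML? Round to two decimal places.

15.54%

MRP = (21.77% − 11.98%) / (2.23 − 0.93) = 7.5308%
R_f = 11.98% − 0.93 × 7.5308% = 4.9764%
β_Quill = ρ·σ_i/σ_m = 0.836 × 26.26 / 15.65 = 1.4028
E(R_Quill) = R_f + β × MRP = 4.9764% + 1.4028 × 7.5308% = 15.54%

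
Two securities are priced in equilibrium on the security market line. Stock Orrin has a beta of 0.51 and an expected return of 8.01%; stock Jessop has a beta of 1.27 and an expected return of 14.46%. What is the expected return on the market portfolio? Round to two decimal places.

12.17%

Both satisfy E(R) = R_f + β·MRP, so the slope of the SML is
MRP = (14.46% − 8.01%) / (1.27 − 0.51) = 6.45% / 0.76 = 8.4868%
R_f = E(R_Orrin) − β_Orrin·MRP = 8.01% − 0.51 × 8.4868% = 3.6817%
E(R_m) = R_f + MRP = 3.6817% + 8.4868% = 12.17%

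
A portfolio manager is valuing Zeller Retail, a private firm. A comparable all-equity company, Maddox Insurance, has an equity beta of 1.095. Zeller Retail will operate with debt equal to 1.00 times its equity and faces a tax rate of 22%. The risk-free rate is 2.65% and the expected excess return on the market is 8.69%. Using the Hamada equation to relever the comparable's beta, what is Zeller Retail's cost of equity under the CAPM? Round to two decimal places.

β_L = β_U × [1 + (1 − t)(D/E)] = 1.095 × [1 + (1 − 0.22) × 1.00]
    = 1.095 × [1 + 0.78 × 1.00] = 1.095 × 1.7800 = 1.9491
E(R) = R_f + β_L × MRP = 2.65% + 1.9491 × 8.69% = 19.59%

19.59%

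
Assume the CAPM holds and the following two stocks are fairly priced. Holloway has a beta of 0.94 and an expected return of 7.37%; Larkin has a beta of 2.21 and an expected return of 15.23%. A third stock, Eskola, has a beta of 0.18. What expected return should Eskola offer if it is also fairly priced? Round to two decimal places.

2.67%

MRP (SML slope) = (15.23% − 7.37%) / (2.21 − 0.94) = 7.86% / 1.27 = 6.1890%
R_f (intercept) = 7.37% − 0.94 × 6.1890% = 1.5523%
E(R_Eskola) = R_f + β × MRP = 1.5523% + 0.18 × 6.1890% = 2.67%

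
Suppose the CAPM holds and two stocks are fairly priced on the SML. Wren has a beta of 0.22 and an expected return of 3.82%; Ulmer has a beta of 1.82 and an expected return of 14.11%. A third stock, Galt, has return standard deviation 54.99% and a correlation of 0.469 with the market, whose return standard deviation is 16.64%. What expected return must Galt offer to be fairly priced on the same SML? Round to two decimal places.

12.37%

MRP = (14.11% − 3.82%) / (1.82 − 0.22) = 6.4313%
R_f = 3.82% − 0.22 × 6.4313% = 2.4051%
β_Galt = ρ·σ_i/σ_m = 0.469 × 54.99 / 16.64 = 1.5499
E(R_Galt) = R_f + β × MRP = 2.4051% + 1.5499 × 6.4313% = 12.37%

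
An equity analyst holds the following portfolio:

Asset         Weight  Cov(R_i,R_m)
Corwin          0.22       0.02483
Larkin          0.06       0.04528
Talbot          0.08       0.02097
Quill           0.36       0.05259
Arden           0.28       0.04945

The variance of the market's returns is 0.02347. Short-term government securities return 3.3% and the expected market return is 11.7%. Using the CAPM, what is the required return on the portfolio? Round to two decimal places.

β_Corwin = 0.02483 / 0.02347 = 1.0579
β_Larkin = 0.04528 / 0.02347 = 1.9293
β_Talbot = 0.02097 / 0.02347 = 0.8935
β_Quill = 0.05259 / 0.02347 = 2.2407
β_Arden = 0.04945 / 0.02347 = 2.1069
β_P = Σ w_i β_i = 0.22×1.0579 + 0.06×1.9293 + 0.08×0.8935 + 0.36×2.2407 + 0.28×2.1069 = 1.8166
MRP = 11.7% − 3.3% = 8.40%
E(R_P) = R_f + β_P × MRP = 3.3% + 1.8166 × 8.4% = 18.56%

18.56%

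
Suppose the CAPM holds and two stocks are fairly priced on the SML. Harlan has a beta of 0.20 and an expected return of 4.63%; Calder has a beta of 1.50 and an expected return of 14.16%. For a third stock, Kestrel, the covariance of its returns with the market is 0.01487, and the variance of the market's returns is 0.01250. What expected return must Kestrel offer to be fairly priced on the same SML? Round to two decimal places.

MRP = (14.16% − 4.63%) / (1.50 − 0.20) = 7.3308%
R_f = 4.63% − 0.20 × 7.3308% = 3.1638%
β_Kestrel = Cov / Var(R_m) = 0.01487 / 0.01250 = 1.1896
E(R_Kestrel) = R_f + β × MRP = 3.1638% + 1.1896 × 7.3308% = 11.88%

11.88%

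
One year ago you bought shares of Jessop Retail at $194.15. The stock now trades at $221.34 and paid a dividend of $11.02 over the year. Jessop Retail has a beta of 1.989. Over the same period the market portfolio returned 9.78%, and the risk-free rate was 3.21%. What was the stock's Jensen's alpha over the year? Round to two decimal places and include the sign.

Realised HPR = (P1 + D1 − P0) / P0 = (221.34 + 11.02 − 194.15) / 194.15 = 38.21 / 194.15 = 19.6807%
MRP = 9.78% − 3.21% = 6.57%
CAPM required = R_f + β·MRP = 3.21% + 1.989 × 6.57% = 16.27773%
α = realised − required = 19.6807% − 16.27773% = +3.40%

+3.40%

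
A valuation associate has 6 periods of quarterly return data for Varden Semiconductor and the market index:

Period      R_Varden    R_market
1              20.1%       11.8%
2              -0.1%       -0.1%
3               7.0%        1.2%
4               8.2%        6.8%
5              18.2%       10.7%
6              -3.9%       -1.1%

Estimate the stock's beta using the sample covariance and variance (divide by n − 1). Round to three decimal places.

1.621

Mean R_i = (20.1 − 0.1 + 7.0 + 8.2 + 18.2 − 3.9) / 6 = 8.2500%
Mean R_m = (11.8 − 0.1 + 1.2 + 6.8 + 10.7 − 1.1) / 6 = 4.8833%
Σ(R_i − R̄_i)(R_m − R̄_m) = 258.6550  ⇒  Cov = 258.6550 / 5 = 51.7310
Σ(R_m − R̄_m)² = 159.5483  ⇒  Var(R_m) = 159.5483 / 5 = 31.9097
β = Cov / Var(R_m) = 51.7310 / 31.9097 = 1.6212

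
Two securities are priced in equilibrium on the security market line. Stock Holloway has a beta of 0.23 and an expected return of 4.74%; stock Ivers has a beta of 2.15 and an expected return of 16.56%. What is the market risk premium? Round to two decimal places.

Both satisfy E(R) = R_f + β·MRP, so the slope of the SML is
MRP = (16.56% − 4.74%) / (2.15 − 0.23) = 11.82% / 1.92 = 6.1563%

6.16%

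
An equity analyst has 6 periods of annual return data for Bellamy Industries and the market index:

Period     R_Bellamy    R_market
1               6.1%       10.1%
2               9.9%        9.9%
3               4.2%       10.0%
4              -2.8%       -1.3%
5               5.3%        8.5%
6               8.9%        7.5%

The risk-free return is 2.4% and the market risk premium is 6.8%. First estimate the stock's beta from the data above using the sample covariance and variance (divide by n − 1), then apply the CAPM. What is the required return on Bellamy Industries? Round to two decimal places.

Mean R_i = (6.1 + 9.9 + 4.2 − 2.8 + 5.3 + 8.9) / 6 = 5.2667%
Mean R_m = (10.1 + 9.9 + 10.0 − 1.3 + 8.5 + 7.5) / 6 = 7.4500%
Σ(R_i − R̄_i)(R_m − R̄_m) = 81.6400  ⇒  Cov = 81.6400 / 5 = 16.3280
Σ(R_m − R̄_m)² = 97.1950  ⇒  Var(R_m) = 97.1950 / 5 = 19.4390
β = Cov / Var(R_m) = 16.3280 / 19.4390 = 0.8400
E(R) = R_f + β × MRP = 2.4% + 0.8400 × 6.8% = 8.11%

8.11%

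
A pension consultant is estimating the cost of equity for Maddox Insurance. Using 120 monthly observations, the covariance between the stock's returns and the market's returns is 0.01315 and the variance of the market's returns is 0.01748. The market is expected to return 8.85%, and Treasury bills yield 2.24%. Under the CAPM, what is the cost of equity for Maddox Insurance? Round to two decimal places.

7.21%

β = Cov(R_i, R_m) / Var(R_m) = 0.01315 / 0.01748 = 0.7523
MRP = 8.85% − 2.24% = 6.61%
E(R) = R_f + β × MRP = 2.24% + 0.7523 × 6.61% = 7.21%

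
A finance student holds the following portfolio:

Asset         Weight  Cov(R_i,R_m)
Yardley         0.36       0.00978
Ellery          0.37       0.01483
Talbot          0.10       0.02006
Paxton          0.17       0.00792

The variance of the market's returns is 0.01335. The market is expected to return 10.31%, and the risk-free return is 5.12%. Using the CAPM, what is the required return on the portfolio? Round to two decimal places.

9.93%

β_Yardley = 0.00978 / 0.01335 = 0.7326
β_Ellery = 0.01483 / 0.01335 = 1.1109
β_Talbot = 0.02006 / 0.01335 = 1.5026
β_Paxton = 0.00792 / 0.01335 = 0.5933
β_P = Σ w_i β_i = 0.36×0.7326 + 0.37×1.1109 + 0.10×1.5026 + 0.17×0.5933 = 0.9259
MRP = 10.31% − 5.12% = 5.19%
E(R_P) = R_f + β_P × MRP = 5.12% + 0.9259 × 5.19% = 9.93%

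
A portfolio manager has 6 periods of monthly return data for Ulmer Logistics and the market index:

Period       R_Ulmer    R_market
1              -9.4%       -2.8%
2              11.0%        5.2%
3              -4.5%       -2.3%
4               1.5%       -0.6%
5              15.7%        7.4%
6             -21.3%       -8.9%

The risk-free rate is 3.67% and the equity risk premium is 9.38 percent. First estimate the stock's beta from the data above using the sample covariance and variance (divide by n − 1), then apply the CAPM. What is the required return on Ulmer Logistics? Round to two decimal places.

Mean R_i = (-9.4 + 11.0 − 4.5 + 1.5 + 15.7 − 21.3) / 6 = -1.1667%
Mean R_m = (-2.8 + 5.2 − 2.3 − 0.6 + 7.4 − 8.9) / 6 = -0.3333%
Σ(R_i − R̄_i)(R_m − R̄_m) = 396.3867  ⇒  Cov = 396.3867 / 5 = 79.2773
Σ(R_m − R̄_m)² = 173.8333  ⇒  Var(R_m) = 173.8333 / 5 = 34.7667
β = Cov / Var(R_m) = 79.2773 / 34.7667 = 2.2803
E(R) = R_f + β × MRP = 3.67% + 2.2803 × 9.38% = 25.06%

25.06%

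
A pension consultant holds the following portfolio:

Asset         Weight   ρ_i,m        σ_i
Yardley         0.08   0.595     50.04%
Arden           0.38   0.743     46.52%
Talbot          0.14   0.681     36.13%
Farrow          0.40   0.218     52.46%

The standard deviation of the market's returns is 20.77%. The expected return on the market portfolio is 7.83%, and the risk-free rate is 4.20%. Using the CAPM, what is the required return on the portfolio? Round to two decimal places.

β_Yardley = 0.595 × 50.04% / 20.77% = 1.4335
β_Arden = 0.743 × 46.52% / 20.77% = 1.6641
β_Talbot = 0.681 × 36.13% / 20.77% = 1.1846
β_Farrow = 0.218 × 52.46% / 20.77% = 0.5506
β_P = Σ w_i β_i = 0.08×1.4335 + 0.38×1.6641 + 0.14×1.1846 + 0.40×0.5506 = 1.1331
MRP = 7.83% − 4.20% = 3.63%
E(R_P) = R_f + β_P × MRP = 4.20% + 1.1331 × 3.63% = 8.31%

8.31%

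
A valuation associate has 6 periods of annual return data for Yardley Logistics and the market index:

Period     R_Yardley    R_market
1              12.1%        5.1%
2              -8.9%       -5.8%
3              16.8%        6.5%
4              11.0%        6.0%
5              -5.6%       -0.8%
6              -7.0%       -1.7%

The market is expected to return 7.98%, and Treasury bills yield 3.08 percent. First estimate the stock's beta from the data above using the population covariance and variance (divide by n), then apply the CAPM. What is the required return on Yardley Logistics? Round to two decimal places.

13.74%

Mean R_i = (12.1 − 8.9 + 16.8 + 11.0 − 5.6 − 7.0) / 6 = 3.0667%
Mean R_m = (5.1 − 5.8 + 6.5 + 6.0 − 0.8 − 1.7) / 6 = 1.5500%
Σ(R_i − R̄_i)(R_m − R̄_m) = 276.3900  ⇒  Cov = 276.3900 / 6 = 46.0650
Σ(R_m − R̄_m)² = 127.0150  ⇒  Var(R_m) = 127.0150 / 6 = 21.1692
β = Cov / Var(R_m) = 46.0650 / 21.1692 = 2.1760
MRP = 7.98% − 3.08% = 4.90%
E(R) = R_f + β × MRP = 3.08% + 2.1760 × 4.90% = 13.74%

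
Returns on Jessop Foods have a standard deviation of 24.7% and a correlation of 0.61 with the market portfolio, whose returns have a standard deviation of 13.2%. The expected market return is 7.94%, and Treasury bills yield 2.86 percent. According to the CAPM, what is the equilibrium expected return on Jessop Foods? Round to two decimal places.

8.66%

β = ρ × σ_i / σ_m = 0.61 × 24.7% / 13.2% = 1.1414
MRP = 7.94% − 2.86% = 5.08%
E(R) = 2.86% + 1.1414 × 5.08% = 8.66%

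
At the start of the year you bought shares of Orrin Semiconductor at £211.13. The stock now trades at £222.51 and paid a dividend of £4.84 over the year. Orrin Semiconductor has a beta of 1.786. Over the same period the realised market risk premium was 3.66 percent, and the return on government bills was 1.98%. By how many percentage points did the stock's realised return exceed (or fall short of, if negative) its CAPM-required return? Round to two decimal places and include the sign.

-0.83%

Realised HPR = (P1 + D1 − P0) / P0 = (222.51 + 4.84 − 211.13) / 211.13 = 16.22 / 211.13 = 7.6825%
CAPM required = R_f + β·MRP = 1.98% + 1.786 × 3.66% = 8.51676%
α = realised − required = 7.6825% − 8.51676% = -0.83%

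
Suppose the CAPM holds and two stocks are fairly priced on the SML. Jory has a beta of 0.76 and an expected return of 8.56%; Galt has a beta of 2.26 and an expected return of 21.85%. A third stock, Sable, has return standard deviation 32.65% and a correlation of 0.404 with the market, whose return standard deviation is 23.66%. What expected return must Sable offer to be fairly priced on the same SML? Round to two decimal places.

MRP = (21.85% − 8.56%) / (2.26 − 0.76) = 8.8600%
R_f = 8.56% − 0.76 × 8.8600% = 1.8264%
β_Sable = ρ·σ_i/σ_m = 0.404 × 32.65 / 23.66 = 0.5575
E(R_Sable) = R_f + β × MRP = 1.8264% + 0.5575 × 8.8600% = 6.77%

6.77%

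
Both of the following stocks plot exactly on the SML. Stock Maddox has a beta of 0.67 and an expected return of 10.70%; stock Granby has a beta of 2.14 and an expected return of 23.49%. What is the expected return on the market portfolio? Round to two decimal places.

13.57%

Both satisfy E(R) = R_f + β·MRP, so the slope of the SML is
MRP = (23.49% − 10.70%) / (2.14 − 0.67) = 12.79% / 1.47 = 8.7007%
R_f = E(R_Maddox) − β_Maddox·MRP = 10.70% − 0.67 × 8.7007% = 4.8705%
E(R_m) = R_f + MRP = 4.8705% + 8.7007% = 13.57%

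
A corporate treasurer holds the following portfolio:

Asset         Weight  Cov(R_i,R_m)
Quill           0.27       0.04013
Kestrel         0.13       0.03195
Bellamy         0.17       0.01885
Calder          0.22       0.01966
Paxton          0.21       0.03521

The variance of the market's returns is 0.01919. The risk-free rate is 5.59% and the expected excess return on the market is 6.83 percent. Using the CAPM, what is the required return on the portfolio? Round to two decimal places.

β_Quill = 0.04013 / 0.01919 = 2.0912
β_Kestrel = 0.03195 / 0.01919 = 1.6649
β_Bellamy = 0.01885 / 0.01919 = 0.9823
β_Calder = 0.01966 / 0.01919 = 1.0245
β_Paxton = 0.03521 / 0.01919 = 1.8348
β_P = Σ w_i β_i = 0.27×2.0912 + 0.13×1.6649 + 0.17×0.9823 + 0.22×1.0245 + 0.21×1.8348 = 1.5588
E(R_P) = R_f + β_P × MRP = 5.59% + 1.5588 × 6.83% = 16.24%

16.24%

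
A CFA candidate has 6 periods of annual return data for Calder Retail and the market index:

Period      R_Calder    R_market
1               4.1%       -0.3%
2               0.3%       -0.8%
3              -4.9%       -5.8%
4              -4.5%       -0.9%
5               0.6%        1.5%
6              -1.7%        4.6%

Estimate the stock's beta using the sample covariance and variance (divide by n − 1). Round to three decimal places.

0.385

Mean R_i = (4.1 + 0.3 − 4.9 − 4.5 + 0.6 − 1.7) / 6 = -1.0167%
Mean R_m = (-0.3 − 0.8 − 5.8 − 0.9 + 1.5 + 4.6) / 6 = -0.2833%
Σ(R_i − R̄_i)(R_m − R̄_m) = 22.3517  ⇒  Cov = 22.3517 / 5 = 4.4703
Σ(R_m − R̄_m)² = 58.1083  ⇒  Var(R_m) = 58.1083 / 5 = 11.6217
β = Cov / Var(R_m) = 4.4703 / 11.6217 = 0.3847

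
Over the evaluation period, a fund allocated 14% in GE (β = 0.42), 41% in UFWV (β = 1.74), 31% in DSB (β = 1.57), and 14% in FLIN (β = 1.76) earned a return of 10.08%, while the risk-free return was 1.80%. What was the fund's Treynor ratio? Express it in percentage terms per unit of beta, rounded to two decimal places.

5.50%

β_P = 0.14×0.42 + 0.41×1.74 + 0.31×1.57 + 0.14×1.76 = 1.5053
Treynor = (R_P − R_f) / β_P = (10.08% − 1.80%) / 1.5053 = 8.28% / 1.5053 = 5.50%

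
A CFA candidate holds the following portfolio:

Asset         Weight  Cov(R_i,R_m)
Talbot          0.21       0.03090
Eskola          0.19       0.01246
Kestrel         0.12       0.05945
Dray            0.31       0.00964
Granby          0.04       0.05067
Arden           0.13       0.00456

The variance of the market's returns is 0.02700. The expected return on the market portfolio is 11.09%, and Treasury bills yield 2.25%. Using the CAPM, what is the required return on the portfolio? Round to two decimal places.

β_Talbot = 0.03090 / 0.02700 = 1.1444
β_Eskola = 0.01246 / 0.02700 = 0.4615
β_Kestrel = 0.05945 / 0.02700 = 2.2019
β_Dray = 0.00964 / 0.02700 = 0.3570
β_Granby = 0.05067 / 0.02700 = 1.8767
β_Arden = 0.00456 / 0.02700 = 0.1689
β_P = Σ w_i β_i = 0.21×1.1444 + 0.19×0.4615 + 0.12×2.2019 + 0.31×0.3570 + 0.04×1.8767 + 0.13×0.1689 = 0.7999
MRP = 11.09% − 2.25% = 8.84%
E(R_P) = R_f + β_P × MRP = 2.25% + 0.7999 × 8.84% = 9.32%

9.32%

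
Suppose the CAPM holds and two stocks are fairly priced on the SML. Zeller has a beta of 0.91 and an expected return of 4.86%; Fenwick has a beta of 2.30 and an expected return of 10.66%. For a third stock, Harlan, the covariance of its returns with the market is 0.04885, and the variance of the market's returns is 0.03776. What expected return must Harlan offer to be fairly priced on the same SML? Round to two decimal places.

6.46%

MRP = (10.66% − 4.86%) / (2.30 − 0.91) = 4.1727%
R_f = 4.86% − 0.91 × 4.1727% = 1.0628%
β_Harlan = Cov / Var(R_m) = 0.04885 / 0.03776 = 1.2937
E(R_Harlan) = R_f + β × MRP = 1.0628% + 1.2937 × 4.1727% = 6.46%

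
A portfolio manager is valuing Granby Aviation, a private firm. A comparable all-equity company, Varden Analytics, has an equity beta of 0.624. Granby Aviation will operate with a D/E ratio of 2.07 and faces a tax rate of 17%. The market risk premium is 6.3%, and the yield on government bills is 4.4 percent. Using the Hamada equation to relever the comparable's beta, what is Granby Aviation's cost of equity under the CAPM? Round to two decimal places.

β_L = β_U × [1 + (1 − t)(D/E)] = 0.624 × [1 + (1 − 0.17) × 2.07]
    = 0.624 × [1 + 0.83 × 2.07] = 0.624 × 2.7181 = 1.6961
E(R) = R_f + β_L × MRP = 4.4% + 1.6961 × 6.3% = 15.09%

15.09%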